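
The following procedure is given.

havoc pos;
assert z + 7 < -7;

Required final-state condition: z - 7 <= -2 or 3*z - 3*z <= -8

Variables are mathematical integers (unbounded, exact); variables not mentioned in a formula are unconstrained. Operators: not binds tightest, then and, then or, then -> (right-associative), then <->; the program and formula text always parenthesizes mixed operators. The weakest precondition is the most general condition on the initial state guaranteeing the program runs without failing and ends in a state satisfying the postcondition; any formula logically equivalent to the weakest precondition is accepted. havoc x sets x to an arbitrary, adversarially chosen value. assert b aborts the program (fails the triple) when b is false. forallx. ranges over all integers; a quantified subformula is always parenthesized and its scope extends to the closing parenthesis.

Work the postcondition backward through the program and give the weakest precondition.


Working backward. After the program, the postcondition z - 7 <= -2 or 3*z - 3*z <= -8 must hold; in canonical form it is z <= 5.
Before assert z + 7 < -7: z < -14 and z <= 5
Before havoc pos: z < -14 and z <= 5
Answer: WP = z < -14 and z <= 5


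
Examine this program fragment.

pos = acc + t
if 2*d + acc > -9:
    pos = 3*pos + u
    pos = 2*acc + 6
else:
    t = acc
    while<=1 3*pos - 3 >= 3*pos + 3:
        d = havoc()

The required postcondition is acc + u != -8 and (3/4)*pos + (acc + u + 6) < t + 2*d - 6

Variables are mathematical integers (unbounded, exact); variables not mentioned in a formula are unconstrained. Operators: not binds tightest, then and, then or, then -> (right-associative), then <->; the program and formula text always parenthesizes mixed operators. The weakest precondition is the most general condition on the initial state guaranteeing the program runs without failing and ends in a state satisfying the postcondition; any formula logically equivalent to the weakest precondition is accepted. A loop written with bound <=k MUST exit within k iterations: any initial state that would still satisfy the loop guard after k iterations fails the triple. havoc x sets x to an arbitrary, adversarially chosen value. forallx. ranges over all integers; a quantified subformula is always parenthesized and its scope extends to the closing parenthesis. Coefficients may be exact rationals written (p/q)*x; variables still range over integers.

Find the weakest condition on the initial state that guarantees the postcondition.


Working backward. After the program, the postcondition acc + u != -8 and (3/4)*pos + (acc + u + 6) < t + 2*d - 6 must hold; in canonical form it is acc + u != -8 and acc + (3/4)*pos + u < 2*d + t - 12.
Then branch requires acc + u != -8 and (5/2)*acc + u < 2*d + t - 33/2; else branch requires acc + u != -8 and (3/4)*pos + u < 2*d - 12.
Before the if: (acc + 2*d > -9 -> (acc + u != -8 and (5/2)*acc + u < 2*d + t - 33/2)) and ((not (acc + 2*d > -9)) -> (acc + u != -8 and (3/4)*pos + u < 2*d - 12))
Before pos := acc + t: (acc + 2*d > -9 -> (acc + u != -8 and (5/2)*acc + u < 2*d + t - 33/2)) and ((not (acc + 2*d > -9)) -> (acc + u != -8 and (3/4)*acc + (3/4)*t + u < 2*d - 12))
Answer: WP = (acc + 2*d > -9 -> (acc + u != -8 and (5/2)*acc + u < 2*d + t - 33/2)) and ((not (acc + 2*d > -9)) -> (acc + u != -8 and (3/4)*acc + (3/4)*t + u < 2*d - 12))


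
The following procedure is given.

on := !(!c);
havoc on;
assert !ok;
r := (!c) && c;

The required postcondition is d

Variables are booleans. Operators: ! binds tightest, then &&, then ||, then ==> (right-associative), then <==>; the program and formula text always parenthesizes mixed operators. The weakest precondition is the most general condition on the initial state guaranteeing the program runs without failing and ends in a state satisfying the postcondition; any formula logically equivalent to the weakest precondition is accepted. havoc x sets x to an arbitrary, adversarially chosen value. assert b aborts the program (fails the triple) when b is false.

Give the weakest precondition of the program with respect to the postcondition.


Working backward. After the program, d must hold.
Before r := (!c) && c: d
Before assert !ok: (!ok) && d
Before havoc on: (!ok) && d
Before on := !(!c): (!ok) && d
Answer: WP = (!ok) && d


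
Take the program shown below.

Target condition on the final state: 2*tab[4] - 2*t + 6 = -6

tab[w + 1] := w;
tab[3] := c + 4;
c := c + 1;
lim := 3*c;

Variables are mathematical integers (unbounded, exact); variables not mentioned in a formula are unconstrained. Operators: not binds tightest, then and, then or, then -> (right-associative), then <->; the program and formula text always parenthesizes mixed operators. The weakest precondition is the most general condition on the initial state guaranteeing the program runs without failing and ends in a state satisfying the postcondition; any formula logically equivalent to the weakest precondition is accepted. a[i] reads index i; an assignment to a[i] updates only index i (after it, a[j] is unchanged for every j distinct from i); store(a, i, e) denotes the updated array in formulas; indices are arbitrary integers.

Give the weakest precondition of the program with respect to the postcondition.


Working backward. After the program, the postcondition 2*tab[4] - 2*t + 6 = -6 must hold; in canonical form it is 2*tab[4] = 2*t - 12.
Before lim := 3*c: 2*tab[4] = 2*t - 12
Before c := c + 1: 2*tab[4] = 2*t - 12
Before tab[3] := c + 4: 2*tab[4] = 2*t - 12
Before tab[w + 1] := w: 2*store(tab, w + 1, w)[4] = 2*t - 12
Answer: WP = 2*store(tab, w + 1, w)[4] = 2*t - 12


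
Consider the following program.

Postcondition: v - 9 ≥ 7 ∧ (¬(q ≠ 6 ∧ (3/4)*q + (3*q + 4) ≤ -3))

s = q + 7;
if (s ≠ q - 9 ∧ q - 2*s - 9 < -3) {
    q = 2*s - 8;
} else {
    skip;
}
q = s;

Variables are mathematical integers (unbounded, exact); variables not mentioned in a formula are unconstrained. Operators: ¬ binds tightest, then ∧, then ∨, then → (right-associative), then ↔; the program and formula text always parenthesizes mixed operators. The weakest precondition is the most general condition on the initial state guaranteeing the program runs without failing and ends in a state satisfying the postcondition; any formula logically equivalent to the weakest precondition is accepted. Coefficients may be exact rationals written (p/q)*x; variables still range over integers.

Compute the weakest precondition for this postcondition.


Working backward. After the program, the postcondition v - 9 ≥ 7 ∧ (¬(q ≠ 6 ∧ (3/4)*q + (3*q + 4) ≤ -3)) must hold; in canonical form it is v ≥ 16 ∧ (¬(q ≠ 6 ∧ (15/4)*q ≤ -7)).
Before q := s: v ≥ 16 ∧ (¬(s ≠ 6 ∧ (15/4)*s ≤ -7))
Then branch requires v ≥ 16 ∧ (¬(s ≠ 6 ∧ (15/4)*s ≤ -7)); else branch requires v ≥ 16 ∧ (¬(s ≠ 6 ∧ (15/4)*s ≤ -7)).
Before the if: ((s ≠ q - 9 ∧ q < 2*s + 6) → (v ≥ 16 ∧ (¬(s ≠ 6 ∧ (15/4)*s ≤ -7)))) ∧ ((¬(s ≠ q - 9 ∧ q < 2*s + 6)) → (v ≥ 16 ∧ (¬(s ≠ 6 ∧ (15/4)*s ≤ -7))))
Before s := q + 7: (q > -20 → (v ≥ 16 ∧ (¬(q ≠ -1 ∧ (15/4)*q ≤ -133/4)))) ∧ ((¬(q > -20)) → (v ≥ 16 ∧ (¬(q ≠ -1 ∧ (15/4)*q ≤ -133/4))))
Answer: WP = (q > -20 → (v ≥ 16 ∧ (¬(q ≠ -1 ∧ (15/4)*q ≤ -133/4)))) ∧ ((¬(q > -20)) → (v ≥ 16 ∧ (¬(q ≠ -1 ∧ (15/4)*q ≤ -133/4))))


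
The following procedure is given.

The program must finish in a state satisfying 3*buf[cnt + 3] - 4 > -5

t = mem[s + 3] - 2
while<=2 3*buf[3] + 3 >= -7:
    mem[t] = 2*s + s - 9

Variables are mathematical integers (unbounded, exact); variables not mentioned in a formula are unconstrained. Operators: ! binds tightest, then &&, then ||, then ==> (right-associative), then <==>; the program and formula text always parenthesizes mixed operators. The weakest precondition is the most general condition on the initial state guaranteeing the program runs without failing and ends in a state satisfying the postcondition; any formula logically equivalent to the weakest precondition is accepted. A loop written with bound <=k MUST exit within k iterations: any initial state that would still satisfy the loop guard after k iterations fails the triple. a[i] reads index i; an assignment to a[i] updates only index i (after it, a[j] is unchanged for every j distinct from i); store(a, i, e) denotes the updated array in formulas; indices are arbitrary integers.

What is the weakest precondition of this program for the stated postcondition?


Working backward. After the program, the postcondition 3*buf[cnt + 3] - 4 > -5 must hold; in canonical form it is 3*buf[cnt + 3] > -1.
Before the loop (bound <=2), unroll the exhaustion recursion (WP_0 = exit-now case; WP_j = one more guarded iteration, up to j = 2):
  WP_0: (!(3*buf[3] >= -10)) && 3*buf[cnt + 3] > -1
  WP_1: (3*buf[3] >= -10 ==> ((!(3*buf[3] >= -10)) && 3*buf[cnt + 3] > -1)) && ((!(3*buf[3] >= -10)) ==> 3*buf[cnt + 3] > -1)
  WP_2: (3*buf[3] >= -10 ==> ((3*buf[3] >= -10 ==> ((!(3*buf[3] >= -10)) && 3*buf[cnt + 3] > -1)) && ((!(3*buf[3] >= -10)) ==> 3*buf[cnt + 3] > -1))) && ((!(3*buf[3] >= -10)) ==> 3*buf[cnt + 3] > -1)
So before the loop: (3*buf[3] >= -10 ==> ((3*buf[3] >= -10 ==> ((!(3*buf[3] >= -10)) && 3*buf[cnt + 3] > -1)) && ((!(3*buf[3] >= -10)) ==> 3*buf[cnt + 3] > -1))) && ((!(3*buf[3] >= -10)) ==> 3*buf[cnt + 3] > -1)
Before t := mem[s + 3] - 2: (3*buf[3] >= -10 ==> ((3*buf[3] >= -10 ==> ((!(3*buf[3] >= -10)) && 3*buf[cnt + 3] > -1)) && ((!(3*buf[3] >= -10)) ==> 3*buf[cnt + 3] > -1))) && ((!(3*buf[3] >= -10)) ==> 3*buf[cnt + 3] > -1)
Answer: WP = (3*buf[3] >= -10 ==> ((3*buf[3] >= -10 ==> ((!(3*buf[3] >= -10)) && 3*buf[cnt + 3] > -1)) && ((!(3*buf[3] >= -10)) ==> 3*buf[cnt + 3] > -1))) && ((!(3*buf[3] >= -10)) ==> 3*buf[cnt + 3] > -1)


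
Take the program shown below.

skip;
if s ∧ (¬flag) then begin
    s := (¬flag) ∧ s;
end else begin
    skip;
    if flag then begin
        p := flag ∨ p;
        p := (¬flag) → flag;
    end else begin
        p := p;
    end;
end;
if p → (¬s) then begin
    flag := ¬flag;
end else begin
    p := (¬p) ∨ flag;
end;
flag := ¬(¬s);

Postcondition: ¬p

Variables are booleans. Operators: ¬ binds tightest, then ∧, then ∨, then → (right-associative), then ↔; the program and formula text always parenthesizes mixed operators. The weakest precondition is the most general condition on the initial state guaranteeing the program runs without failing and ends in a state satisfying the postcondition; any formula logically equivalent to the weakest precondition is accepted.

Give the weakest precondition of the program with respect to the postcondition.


Working backward. After the program, ¬p must hold.
Before flag := ¬(¬s): ¬p
Then branch requires ¬p; else branch requires ¬((¬p) ∨ flag).
Before the if: ((p → (¬s)) → (¬p)) ∧ ((¬(p → (¬s))) → (¬((¬p) ∨ flag)))
Then branch requires ((p → (¬((¬flag) ∧ s))) → (¬p)) ∧ ((¬(p → (¬((¬flag) ∧ s)))) → (¬((¬p) ∨ flag))); else branch requires (flag → (((((¬flag) → flag) → (¬s)) → (¬((¬flag) → flag))) ∧ ((¬(((¬flag) → flag) → (¬s))) → (¬((¬((¬flag) → flag)) ∨ flag))))) ∧ ((¬flag) → (((p → (¬s)) → (¬p)) ∧ ((¬(p → (¬s))) → (¬((¬p) ∨ flag))))).
Before the if: ((s ∧ (¬flag)) → (((p → (¬((¬flag) ∧ s))) → (¬p)) ∧ ((¬(p → (¬((¬flag) ∧ s)))) → (¬((¬p) ∨ flag))))) ∧ ((¬(s ∧ (¬flag))) → ((flag → (((((¬flag) → flag) → (¬s)) → (¬((¬flag) → flag))) ∧ ((¬(((¬flag) → flag) → (¬s))) → (¬((¬((¬flag) → flag)) ∨ flag))))) ∧ ((¬flag) → (((p → (¬s)) → (¬p)) ∧ ((¬(p → (¬s))) → (¬((¬p) ∨ flag)))))))
Before skip: ((s ∧ (¬flag)) → (((p → (¬((¬flag) ∧ s))) → (¬p)) ∧ ((¬(p → (¬((¬flag) ∧ s)))) → (¬((¬p) ∨ flag))))) ∧ ((¬(s ∧ (¬flag))) → ((flag → (((((¬flag) → flag) → (¬s)) → (¬((¬flag) → flag))) ∧ ((¬(((¬flag) → flag) → (¬s))) → (¬((¬((¬flag) → flag)) ∨ flag))))) ∧ ((¬flag) → (((p → (¬s)) → (¬p)) ∧ ((¬(p → (¬s))) → (¬((¬p) ∨ flag)))))))
Answer: WP = ((s ∧ (¬flag)) → (((p → (¬((¬flag) ∧ s))) → (¬p)) ∧ ((¬(p → (¬((¬flag) ∧ s)))) → (¬((¬p) ∨ flag))))) ∧ ((¬(s ∧ (¬flag))) → ((flag → (((((¬flag) → flag) → (¬s)) → (¬((¬flag) → flag))) ∧ ((¬(((¬flag) → flag) → (¬s))) → (¬((¬((¬flag) → flag)) ∨ flag))))) ∧ ((¬flag) → (((p → (¬s)) → (¬p)) ∧ ((¬(p → (¬s))) → (¬((¬p) ∨ flag)))))))


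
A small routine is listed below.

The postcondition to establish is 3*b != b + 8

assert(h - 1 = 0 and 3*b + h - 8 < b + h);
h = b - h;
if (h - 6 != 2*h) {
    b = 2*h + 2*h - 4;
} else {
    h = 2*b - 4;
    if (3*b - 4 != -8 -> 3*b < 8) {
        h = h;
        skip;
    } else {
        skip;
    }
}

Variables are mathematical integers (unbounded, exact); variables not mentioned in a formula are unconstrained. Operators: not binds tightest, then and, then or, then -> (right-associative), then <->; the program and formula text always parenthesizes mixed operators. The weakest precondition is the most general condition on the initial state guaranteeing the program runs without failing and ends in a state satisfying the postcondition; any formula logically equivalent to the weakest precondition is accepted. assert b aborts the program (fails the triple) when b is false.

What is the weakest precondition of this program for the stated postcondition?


Working backward. After the program, the postcondition 3*b != b + 8 must hold; in canonical form it is 2*b != 8.
Then branch requires 8*h != 16; else branch requires ((3*b != -4 -> 3*b < 8) -> 2*b != 8) and ((not (3*b != -4 -> 3*b < 8)) -> 2*b != 8).
Before the if: (h != -6 -> 8*h != 16) and ((not (h != -6)) -> (((3*b != -4 -> 3*b < 8) -> 2*b != 8) and ((not (3*b != -4 -> 3*b < 8)) -> 2*b != 8)))
Before h := b - h: (b != h - 6 -> 8*b != 8*h + 16) and ((not (b != h - 6)) -> (((3*b != -4 -> 3*b < 8) -> 2*b != 8) and ((not (3*b != -4 -> 3*b < 8)) -> 2*b != 8)))
Before assert h - 1 = 0 and 3*b + h - 8 < b + h: h = 1 and 2*b < 8 and (b != h - 6 -> 8*b != 8*h + 16) and ((not (b != h - 6)) -> (((3*b != -4 -> 3*b < 8) -> 2*b != 8) and ((not (3*b != -4 -> 3*b < 8)) -> 2*b != 8)))
Answer: WP = h = 1 and 2*b < 8 and (b != h - 6 -> 8*b != 8*h + 16) and ((not (b != h - 6)) -> (((3*b != -4 -> 3*b < 8) -> 2*b != 8) and ((not (3*b != -4 -> 3*b < 8)) -> 2*b != 8)))


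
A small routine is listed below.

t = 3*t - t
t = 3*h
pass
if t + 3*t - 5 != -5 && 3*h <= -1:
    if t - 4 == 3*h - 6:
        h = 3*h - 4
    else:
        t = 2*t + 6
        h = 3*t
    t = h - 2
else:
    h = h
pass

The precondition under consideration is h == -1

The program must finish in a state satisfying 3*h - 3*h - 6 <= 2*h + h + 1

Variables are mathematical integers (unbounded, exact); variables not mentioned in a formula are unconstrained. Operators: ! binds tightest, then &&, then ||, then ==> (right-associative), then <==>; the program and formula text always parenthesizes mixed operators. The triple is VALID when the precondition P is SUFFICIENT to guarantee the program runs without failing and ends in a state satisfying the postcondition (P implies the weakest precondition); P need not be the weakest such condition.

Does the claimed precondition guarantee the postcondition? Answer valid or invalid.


Working backward. After the program, the postcondition 3*h - 3*h - 6 <= 2*h + h + 1 must hold; in canonical form it is 3*h >= -7.
Before skip: 3*h >= -7
Then branch requires (t == 3*h - 2 ==> 9*h >= 5) && ((!(t == 3*h - 2)) ==> 18*t >= -61); else branch requires 3*h >= -7.
Before the if: ((4*t != 0 && 3*h <= -1) ==> ((t == 3*h - 2 ==> 9*h >= 5) && ((!(t == 3*h - 2)) ==> 18*t >= -61))) && ((!(4*t != 0 && 3*h <= -1)) ==> 3*h >= -7)
Before skip: ((4*t != 0 && 3*h <= -1) ==> ((t == 3*h - 2 ==> 9*h >= 5) && ((!(t == 3*h - 2)) ==> 18*t >= -61))) && ((!(4*t != 0 && 3*h <= -1)) ==> 3*h >= -7)
Before t := 3*h: ((12*h != 0 && 3*h <= -1) ==> 54*h >= -61) && ((!(12*h != 0 && 3*h <= -1)) ==> 3*h >= -7)
Before t := 3*t - t: ((12*h != 0 && 3*h <= -1) ==> 54*h >= -61) && ((!(12*h != 0 && 3*h <= -1)) ==> 3*h >= -7)
The weakest precondition is ((12*h != 0 && 3*h <= -1) ==> 54*h >= -61) && ((!(12*h != 0 && 3*h <= -1)) ==> 3*h >= -7).
Check whether h == -1 implies it.
Every state satisfying the precondition satisfies the weakest precondition: the implication holds.
Answer: valid


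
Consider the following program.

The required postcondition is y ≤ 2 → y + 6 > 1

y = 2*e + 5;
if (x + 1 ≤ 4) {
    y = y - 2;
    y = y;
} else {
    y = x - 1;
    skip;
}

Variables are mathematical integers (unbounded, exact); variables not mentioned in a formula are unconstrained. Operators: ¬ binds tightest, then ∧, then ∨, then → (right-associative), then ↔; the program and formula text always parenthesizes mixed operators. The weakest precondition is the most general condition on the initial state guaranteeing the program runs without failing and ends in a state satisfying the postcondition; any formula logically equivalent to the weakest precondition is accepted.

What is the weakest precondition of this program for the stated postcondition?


Working backward. After the program, the postcondition y ≤ 2 → y + 6 > 1 must hold; in canonical form it is y ≤ 2 → y > -5.
Then branch requires y ≤ 4 → y > -3; else branch requires x ≤ 3 → x > -4.
Before the if: (x ≤ 3 → (y ≤ 4 → y > -3)) ∧ ((¬(x ≤ 3)) → (x ≤ 3 → x > -4))
Before y := 2*e + 5: (x ≤ 3 → (2*e ≤ -1 → 2*e > -8)) ∧ ((¬(x ≤ 3)) → (x ≤ 3 → x > -4))
Answer: WP = (x ≤ 3 → (2*e ≤ -1 → 2*e > -8)) ∧ ((¬(x ≤ 3)) → (x ≤ 3 → x > -4))


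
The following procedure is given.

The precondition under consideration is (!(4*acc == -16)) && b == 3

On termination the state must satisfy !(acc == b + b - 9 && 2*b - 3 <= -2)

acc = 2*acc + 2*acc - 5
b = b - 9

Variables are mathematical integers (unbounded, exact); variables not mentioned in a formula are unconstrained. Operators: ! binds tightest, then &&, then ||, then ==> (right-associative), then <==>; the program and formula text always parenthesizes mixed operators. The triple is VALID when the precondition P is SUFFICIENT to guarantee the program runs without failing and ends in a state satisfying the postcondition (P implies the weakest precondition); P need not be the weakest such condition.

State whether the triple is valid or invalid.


Working backward. After the program, the postcondition !(acc == b + b - 9 && 2*b - 3 <= -2) must hold; in canonical form it is !(acc == 2*b - 9 && 2*b <= 1).
Before b := b - 9: !(acc == 2*b - 27 && 2*b <= 19)
Before acc := 2*acc + 2*acc - 5: !(4*acc == 2*b - 22 && 2*b <= 19)
The weakest precondition is !(4*acc == 2*b - 22 && 2*b <= 19).
Check whether (!(4*acc == -16)) && b == 3 implies it.
Every state satisfying the precondition satisfies the weakest precondition: the implication holds.
Answer: valid


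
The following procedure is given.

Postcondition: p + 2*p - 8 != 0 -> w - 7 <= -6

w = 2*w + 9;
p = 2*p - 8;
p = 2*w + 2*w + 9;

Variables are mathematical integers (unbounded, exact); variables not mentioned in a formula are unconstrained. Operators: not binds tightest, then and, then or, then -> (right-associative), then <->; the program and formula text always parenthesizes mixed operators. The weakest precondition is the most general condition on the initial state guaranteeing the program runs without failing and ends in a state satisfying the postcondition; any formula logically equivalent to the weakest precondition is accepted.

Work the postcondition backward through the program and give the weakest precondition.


Working backward. After the program, the postcondition p + 2*p - 8 != 0 -> w - 7 <= -6 must hold; in canonical form it is 3*p != 8 -> w <= 1.
Before p := 2*w + 2*w + 9: 12*w != -19 -> w <= 1
Before p := 2*p - 8: 12*w != -19 -> w <= 1
Before w := 2*w + 9: 24*w != -127 -> 2*w <= -8
Answer: WP = 24*w != -127 -> 2*w <= -8


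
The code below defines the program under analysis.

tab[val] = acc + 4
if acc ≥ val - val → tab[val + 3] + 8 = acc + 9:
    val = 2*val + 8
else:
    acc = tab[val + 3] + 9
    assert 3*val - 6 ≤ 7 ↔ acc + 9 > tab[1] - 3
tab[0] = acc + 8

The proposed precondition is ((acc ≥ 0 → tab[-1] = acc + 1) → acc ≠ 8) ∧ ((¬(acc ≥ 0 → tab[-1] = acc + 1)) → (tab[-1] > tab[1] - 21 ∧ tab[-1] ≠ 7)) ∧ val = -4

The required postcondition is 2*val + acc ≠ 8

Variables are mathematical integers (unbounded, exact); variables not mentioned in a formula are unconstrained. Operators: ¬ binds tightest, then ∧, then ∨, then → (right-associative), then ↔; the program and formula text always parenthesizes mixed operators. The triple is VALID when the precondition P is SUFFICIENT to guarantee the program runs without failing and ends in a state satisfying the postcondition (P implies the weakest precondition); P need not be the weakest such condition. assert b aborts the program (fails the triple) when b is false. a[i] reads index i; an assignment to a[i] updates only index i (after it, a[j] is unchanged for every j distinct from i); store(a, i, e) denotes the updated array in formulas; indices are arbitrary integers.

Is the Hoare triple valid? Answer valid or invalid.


Working backward. After the program, the postcondition 2*val + acc ≠ 8 must hold; in canonical form it is acc + 2*val ≠ 8.
Before tab[0] := acc + 8: acc + 2*val ≠ 8
Then branch requires acc + 4*val ≠ -8; else branch requires (3*val ≤ 13 ↔ tab[val + 3] > tab[1] - 21) ∧ tab[val + 3] + 2*val ≠ -1.
Before the if: ((acc ≥ 0 → tab[val + 3] = acc + 1) → acc + 4*val ≠ -8) ∧ ((¬(acc ≥ 0 → tab[val + 3] = acc + 1)) → ((3*val ≤ 13 ↔ tab[val + 3] > tab[1] - 21) ∧ tab[val + 3] + 2*val ≠ -1))
Before tab[val] := acc + 4: ((acc ≥ 0 → store(tab, val, acc + 4)[val + 3] = acc + 1) → acc + 4*val ≠ -8) ∧ ((¬(acc ≥ 0 → store(tab, val, acc + 4)[val + 3] = acc + 1)) → ((3*val ≤ 13 ↔ store(tab, val, acc + 4)[val + 3] > store(tab, val, acc + 4)[1] - 21) ∧ store(tab, val, acc + 4)[val + 3] + 2*val ≠ -1))
The weakest precondition is ((acc ≥ 0 → store(tab, val, acc + 4)[val + 3] = acc + 1) → acc + 4*val ≠ -8) ∧ ((¬(acc ≥ 0 → store(tab, val, acc + 4)[val + 3] = acc + 1)) → ((3*val ≤ 13 ↔ store(tab, val, acc + 4)[val + 3] > store(tab, val, acc + 4)[1] - 21) ∧ store(tab, val, acc + 4)[val + 3] + 2*val ≠ -1)).
Check whether ((acc ≥ 0 → tab[-1] = acc + 1) → acc ≠ 8) ∧ ((¬(acc ≥ 0 → tab[-1] = acc + 1)) → (tab[-1] > tab[1] - 21 ∧ tab[-1] ≠ 7)) ∧ val = -4 implies it.
Every state satisfying the precondition satisfies the weakest precondition: the implication holds.
Answer: valid


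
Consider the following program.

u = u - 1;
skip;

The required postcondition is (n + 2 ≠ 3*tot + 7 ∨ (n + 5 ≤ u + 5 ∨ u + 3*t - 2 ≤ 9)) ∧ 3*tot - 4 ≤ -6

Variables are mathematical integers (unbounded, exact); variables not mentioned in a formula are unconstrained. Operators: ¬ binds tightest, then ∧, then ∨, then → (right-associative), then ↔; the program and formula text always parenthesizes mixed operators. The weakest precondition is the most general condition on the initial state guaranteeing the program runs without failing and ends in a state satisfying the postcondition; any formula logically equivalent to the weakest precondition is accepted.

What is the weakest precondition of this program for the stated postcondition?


Working backward. After the program, the postcondition (n + 2 ≠ 3*tot + 7 ∨ (n + 5 ≤ u + 5 ∨ u + 3*t - 2 ≤ 9)) ∧ 3*tot - 4 ≤ -6 must hold; in canonical form it is (n ≠ 3*tot + 5 ∨ n ≤ u ∨ 3*t + u ≤ 11) ∧ 3*tot ≤ -2.
Before skip: (n ≠ 3*tot + 5 ∨ n ≤ u ∨ 3*t + u ≤ 11) ∧ 3*tot ≤ -2
Before u := u - 1: (n ≠ 3*tot + 5 ∨ n ≤ u - 1 ∨ 3*t + u ≤ 12) ∧ 3*tot ≤ -2
Answer: WP = (n ≠ 3*tot + 5 ∨ n ≤ u - 1 ∨ 3*t + u ≤ 12) ∧ 3*tot ≤ -2


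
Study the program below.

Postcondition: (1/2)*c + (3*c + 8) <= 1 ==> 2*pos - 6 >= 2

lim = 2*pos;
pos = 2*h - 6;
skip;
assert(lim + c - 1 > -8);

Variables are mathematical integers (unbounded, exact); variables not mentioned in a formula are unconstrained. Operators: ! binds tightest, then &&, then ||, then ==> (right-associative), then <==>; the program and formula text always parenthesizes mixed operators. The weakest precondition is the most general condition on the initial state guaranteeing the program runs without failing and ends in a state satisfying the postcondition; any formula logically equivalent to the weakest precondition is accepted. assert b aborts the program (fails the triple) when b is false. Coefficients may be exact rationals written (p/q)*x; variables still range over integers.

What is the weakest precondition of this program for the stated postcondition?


Working backward. After the program, the postcondition (1/2)*c + (3*c + 8) <= 1 ==> 2*pos - 6 >= 2 must hold; in canonical form it is (7/2)*c <= -7 ==> 2*pos >= 8.
Before assert lim + c - 1 > -8: c + lim > -7 && ((7/2)*c <= -7 ==> 2*pos >= 8)
Before skip: c + lim > -7 && ((7/2)*c <= -7 ==> 2*pos >= 8)
Before pos := 2*h - 6: c + lim > -7 && ((7/2)*c <= -7 ==> 4*h >= 20)
Before lim := 2*pos: c + 2*pos > -7 && ((7/2)*c <= -7 ==> 4*h >= 20)
Answer: WP = c + 2*pos > -7 && ((7/2)*c <= -7 ==> 4*h >= 20)


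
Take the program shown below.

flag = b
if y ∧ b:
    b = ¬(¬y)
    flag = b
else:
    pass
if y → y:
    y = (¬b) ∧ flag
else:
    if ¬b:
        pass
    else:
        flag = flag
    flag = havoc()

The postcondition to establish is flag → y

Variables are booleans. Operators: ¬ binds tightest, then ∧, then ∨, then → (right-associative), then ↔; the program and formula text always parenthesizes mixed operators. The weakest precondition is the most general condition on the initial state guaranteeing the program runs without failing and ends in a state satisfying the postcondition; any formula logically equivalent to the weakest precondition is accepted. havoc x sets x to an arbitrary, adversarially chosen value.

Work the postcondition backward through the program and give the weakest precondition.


Working backward. After the program, flag → y must hold.
Then branch requires flag → ((¬b) ∧ flag); else branch requires ((¬b) → y) ∧ (b → y).
Before the if: flag → ((¬b) ∧ flag)
Then branch requires ¬y; else branch requires flag → ((¬b) ∧ flag).
Before the if: ((y ∧ b) → (¬y)) ∧ ((¬(y ∧ b)) → (flag → ((¬b) ∧ flag)))
Before flag := b: ((y ∧ b) → (¬y)) ∧ ((¬(y ∧ b)) → (¬b))
Answer: WP = ((y ∧ b) → (¬y)) ∧ ((¬(y ∧ b)) → (¬b))


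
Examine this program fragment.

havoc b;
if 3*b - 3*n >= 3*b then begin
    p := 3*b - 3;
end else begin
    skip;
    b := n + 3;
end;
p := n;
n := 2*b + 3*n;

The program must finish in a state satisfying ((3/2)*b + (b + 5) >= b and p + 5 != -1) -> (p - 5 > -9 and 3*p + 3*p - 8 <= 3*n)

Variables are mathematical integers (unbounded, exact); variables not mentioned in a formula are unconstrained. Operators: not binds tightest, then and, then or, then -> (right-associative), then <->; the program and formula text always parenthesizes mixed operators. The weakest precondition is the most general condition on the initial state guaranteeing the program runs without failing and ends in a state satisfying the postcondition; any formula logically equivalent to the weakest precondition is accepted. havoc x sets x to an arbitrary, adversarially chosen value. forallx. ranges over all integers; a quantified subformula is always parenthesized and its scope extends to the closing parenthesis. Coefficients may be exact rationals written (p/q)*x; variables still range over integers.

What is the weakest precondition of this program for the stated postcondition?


Working backward. After the program, the postcondition ((3/2)*b + (b + 5) >= b and p + 5 != -1) -> (p - 5 > -9 and 3*p + 3*p - 8 <= 3*n) must hold; in canonical form it is ((3/2)*b >= -5 and p != -6) -> (p > -4 and 6*p <= 3*n + 8).
Before n := 2*b + 3*n: ((3/2)*b >= -5 and p != -6) -> (p > -4 and 6*p <= 6*b + 9*n + 8)
Before p := n: ((3/2)*b >= -5 and n != -6) -> (n > -4 and 6*b + 3*n >= -8)
Then branch requires ((3/2)*b >= -5 and n != -6) -> (n > -4 and 6*b + 3*n >= -8); else branch requires ((3/2)*n >= -19/2 and n != -6) -> (n > -4 and 9*n >= -26).
Before the if: (3*n <= 0 -> (((3/2)*b >= -5 and n != -6) -> (n > -4 and 6*b + 3*n >= -8))) and ((not (3*n <= 0)) -> (((3/2)*n >= -19/2 and n != -6) -> (n > -4 and 9*n >= -26)))
Before havoc b: forall b_1. ((3*n <= 0 -> (((3/2)*b_1 >= -5 and n != -6) -> (n > -4 and 6*b_1 + 3*n >= -8))) and ((not (3*n <= 0)) -> (((3/2)*n >= -19/2 and n != -6) -> (n > -4 and 9*n >= -26))))
Answer: WP = forall b_1. ((3*n <= 0 -> (((3/2)*b_1 >= -5 and n != -6) -> (n > -4 and 6*b_1 + 3*n >= -8))) and ((not (3*n <= 0)) -> (((3/2)*n >= -19/2 and n != -6) -> (n > -4 and 9*n >= -26))))


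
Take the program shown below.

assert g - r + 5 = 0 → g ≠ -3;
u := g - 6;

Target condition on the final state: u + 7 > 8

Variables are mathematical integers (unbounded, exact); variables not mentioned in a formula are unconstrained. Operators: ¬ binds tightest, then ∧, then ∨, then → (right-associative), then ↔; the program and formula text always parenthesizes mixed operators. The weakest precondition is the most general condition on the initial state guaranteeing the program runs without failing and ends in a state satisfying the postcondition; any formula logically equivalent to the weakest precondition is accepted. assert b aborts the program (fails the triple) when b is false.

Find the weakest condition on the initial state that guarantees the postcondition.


Working backward. After the program, the postcondition u + 7 > 8 must hold; in canonical form it is u > 1.
Before u := g - 6: g > 7
Before assert g - r + 5 = 0 → g ≠ -3: (g = r - 5 → g ≠ -3) ∧ g > 7
Answer: WP = (g = r - 5 → g ≠ -3) ∧ g > 7


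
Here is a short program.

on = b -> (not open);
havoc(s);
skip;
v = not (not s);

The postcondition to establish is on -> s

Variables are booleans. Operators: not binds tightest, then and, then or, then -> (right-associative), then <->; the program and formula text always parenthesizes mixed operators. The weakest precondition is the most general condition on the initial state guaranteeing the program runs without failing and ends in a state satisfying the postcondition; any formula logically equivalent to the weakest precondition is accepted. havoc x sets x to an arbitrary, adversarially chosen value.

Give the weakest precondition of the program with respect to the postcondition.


Working backward. After the program, on -> s must hold.
Before v := not (not s): on -> s
Before skip: on -> s
Before havoc s: not on
Before on := b -> (not open): not (b -> (not open))
Answer: WP = not (b -> (not open))


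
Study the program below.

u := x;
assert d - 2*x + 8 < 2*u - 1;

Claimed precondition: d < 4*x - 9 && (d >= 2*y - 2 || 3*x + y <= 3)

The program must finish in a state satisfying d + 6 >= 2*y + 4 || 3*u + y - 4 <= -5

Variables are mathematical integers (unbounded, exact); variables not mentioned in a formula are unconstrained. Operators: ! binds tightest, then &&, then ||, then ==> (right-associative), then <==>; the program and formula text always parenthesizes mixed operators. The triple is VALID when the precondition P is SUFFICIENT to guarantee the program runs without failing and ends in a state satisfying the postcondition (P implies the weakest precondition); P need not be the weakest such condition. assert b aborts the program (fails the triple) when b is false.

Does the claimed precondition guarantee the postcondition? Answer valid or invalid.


Working backward. After the program, the postcondition d + 6 >= 2*y + 4 || 3*u + y - 4 <= -5 must hold; in canonical form it is d >= 2*y - 2 || 3*u + y <= -1.
Before assert d - 2*x + 8 < 2*u - 1: d < 2*u + 2*x - 9 && (d >= 2*y - 2 || 3*u + y <= -1)
Before u := x: d < 4*x - 9 && (d >= 2*y - 2 || 3*x + y <= -1)
The weakest precondition is d < 4*x - 9 && (d >= 2*y - 2 || 3*x + y <= -1).
Check whether d < 4*x - 9 && (d >= 2*y - 2 || 3*x + y <= 3) implies it.
Countermodel: at the initial state d = -10, x = 0, y = 0, the precondition holds but the weakest precondition fails.
Answer: invalid


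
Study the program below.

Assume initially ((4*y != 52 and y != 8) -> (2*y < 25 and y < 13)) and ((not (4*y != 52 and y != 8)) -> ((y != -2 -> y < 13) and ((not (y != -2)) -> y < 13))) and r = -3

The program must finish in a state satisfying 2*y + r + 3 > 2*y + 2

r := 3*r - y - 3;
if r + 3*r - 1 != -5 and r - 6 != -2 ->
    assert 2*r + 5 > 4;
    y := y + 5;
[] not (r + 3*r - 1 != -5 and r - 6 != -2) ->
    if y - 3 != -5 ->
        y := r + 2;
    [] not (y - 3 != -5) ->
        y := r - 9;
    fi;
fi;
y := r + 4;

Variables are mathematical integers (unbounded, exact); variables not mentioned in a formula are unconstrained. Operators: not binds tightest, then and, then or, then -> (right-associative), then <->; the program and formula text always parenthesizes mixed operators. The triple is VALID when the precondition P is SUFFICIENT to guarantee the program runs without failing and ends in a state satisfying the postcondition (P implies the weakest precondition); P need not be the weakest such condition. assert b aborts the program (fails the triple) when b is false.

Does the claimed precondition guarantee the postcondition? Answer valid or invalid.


Working backward. After the program, the postcondition 2*y + r + 3 > 2*y + 2 must hold; in canonical form it is r > -1.
Before y := r + 4: r > -1
Then branch requires 2*r > -1 and r > -1; else branch requires (y != -2 -> r > -1) and ((not (y != -2)) -> r > -1).
Before the if: ((4*r != -4 and r != 4) -> (2*r > -1 and r > -1)) and ((not (4*r != -4 and r != 4)) -> ((y != -2 -> r > -1) and ((not (y != -2)) -> r > -1)))
Before r := 3*r - y - 3: ((12*r != 4*y + 8 and 3*r != y + 7) -> (6*r > 2*y + 5 and 3*r > y + 2)) and ((not (12*r != 4*y + 8 and 3*r != y + 7)) -> ((y != -2 -> 3*r > y + 2) and ((not (y != -2)) -> 3*r > y + 2)))
The weakest precondition is ((12*r != 4*y + 8 and 3*r != y + 7) -> (6*r > 2*y + 5 and 3*r > y + 2)) and ((not (12*r != 4*y + 8 and 3*r != y + 7)) -> ((y != -2 -> 3*r > y + 2) and ((not (y != -2)) -> 3*r > y + 2))).
Check whether ((4*y != 52 and y != 8) -> (2*y < 25 and y < 13)) and ((not (4*y != 52 and y != 8)) -> ((y != -2 -> y < 13) and ((not (y != -2)) -> y < 13))) and r = -3 implies it.
Countermodel: at the initial state r = -3, y = -3, the precondition holds but the weakest precondition fails.
Answer: invalid


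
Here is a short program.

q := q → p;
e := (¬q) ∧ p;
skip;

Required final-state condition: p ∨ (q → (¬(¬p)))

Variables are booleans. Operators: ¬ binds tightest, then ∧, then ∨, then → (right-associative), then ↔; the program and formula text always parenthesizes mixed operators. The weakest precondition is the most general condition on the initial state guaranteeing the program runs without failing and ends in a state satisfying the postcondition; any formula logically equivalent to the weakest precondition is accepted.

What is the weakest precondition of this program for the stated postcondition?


Working backward. After the program, the postcondition p ∨ (q → (¬(¬p))) must hold; in canonical form it is p ∨ (q → p).
Before skip: p ∨ (q → p)
Before e := (¬q) ∧ p: p ∨ (q → p)
Before q := q → p: p ∨ ((q → p) → p)
Answer: WP = p ∨ ((q → p) → p)


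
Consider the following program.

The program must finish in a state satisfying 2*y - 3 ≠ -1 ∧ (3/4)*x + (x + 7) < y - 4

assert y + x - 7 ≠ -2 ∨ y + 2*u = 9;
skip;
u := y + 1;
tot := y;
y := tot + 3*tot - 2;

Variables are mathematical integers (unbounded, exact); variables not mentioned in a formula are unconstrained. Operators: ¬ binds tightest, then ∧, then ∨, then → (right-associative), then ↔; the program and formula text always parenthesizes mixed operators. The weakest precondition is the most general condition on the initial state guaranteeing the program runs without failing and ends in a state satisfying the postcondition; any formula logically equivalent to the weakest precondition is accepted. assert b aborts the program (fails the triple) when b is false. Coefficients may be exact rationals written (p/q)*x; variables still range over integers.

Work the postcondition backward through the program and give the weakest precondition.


Working backward. After the program, the postcondition 2*y - 3 ≠ -1 ∧ (3/4)*x + (x + 7) < y - 4 must hold; in canonical form it is 2*y ≠ 2 ∧ (7/4)*x < y - 11.
Before y := tot + 3*tot - 2: 8*tot ≠ 6 ∧ (7/4)*x < 4*tot - 13
Before tot := y: 8*y ≠ 6 ∧ (7/4)*x < 4*y - 13
Before u := y + 1: 8*y ≠ 6 ∧ (7/4)*x < 4*y - 13
Before skip: 8*y ≠ 6 ∧ (7/4)*x < 4*y - 13
Before assert y + x - 7 ≠ -2 ∨ y + 2*u = 9: (x + y ≠ 5 ∨ 2*u + y = 9) ∧ 8*y ≠ 6 ∧ (7/4)*x < 4*y - 13
Answer: WP = (x + y ≠ 5 ∨ 2*u + y = 9) ∧ 8*y ≠ 6 ∧ (7/4)*x < 4*y - 13


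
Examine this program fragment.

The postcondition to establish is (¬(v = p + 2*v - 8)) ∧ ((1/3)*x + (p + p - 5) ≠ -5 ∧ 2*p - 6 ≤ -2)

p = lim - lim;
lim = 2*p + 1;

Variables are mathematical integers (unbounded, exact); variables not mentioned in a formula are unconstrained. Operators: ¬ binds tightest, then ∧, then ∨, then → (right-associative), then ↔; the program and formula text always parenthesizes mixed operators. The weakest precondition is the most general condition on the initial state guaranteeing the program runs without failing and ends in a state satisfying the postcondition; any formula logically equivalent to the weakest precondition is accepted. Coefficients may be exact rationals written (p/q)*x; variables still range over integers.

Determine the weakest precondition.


Working backward. After the program, the postcondition (¬(v = p + 2*v - 8)) ∧ ((1/3)*x + (p + p - 5) ≠ -5 ∧ 2*p - 6 ≤ -2) must hold; in canonical form it is (¬(p + v = 8)) ∧ 2*p + (1/3)*x ≠ 0 ∧ 2*p ≤ 4.
Before lim := 2*p + 1: (¬(p + v = 8)) ∧ 2*p + (1/3)*x ≠ 0 ∧ 2*p ≤ 4
Before p := lim - lim: (¬(v = 8)) ∧ (1/3)*x ≠ 0
Answer: WP = (¬(v = 8)) ∧ (1/3)*x ≠ 0


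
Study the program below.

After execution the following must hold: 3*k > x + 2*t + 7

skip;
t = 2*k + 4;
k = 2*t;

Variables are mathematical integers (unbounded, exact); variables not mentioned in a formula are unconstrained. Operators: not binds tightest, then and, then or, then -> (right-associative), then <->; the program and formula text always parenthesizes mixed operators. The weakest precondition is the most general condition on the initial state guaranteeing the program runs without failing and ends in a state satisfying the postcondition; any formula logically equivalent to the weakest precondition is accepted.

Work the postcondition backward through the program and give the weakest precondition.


Working backward. After the program, the postcondition 3*k > x + 2*t + 7 must hold; in canonical form it is 3*k > 2*t + x + 7.
Before k := 2*t: 4*t > x + 7
Before t := 2*k + 4: 8*k > x - 9
Before skip: 8*k > x - 9
Answer: WP = 8*k > x - 9


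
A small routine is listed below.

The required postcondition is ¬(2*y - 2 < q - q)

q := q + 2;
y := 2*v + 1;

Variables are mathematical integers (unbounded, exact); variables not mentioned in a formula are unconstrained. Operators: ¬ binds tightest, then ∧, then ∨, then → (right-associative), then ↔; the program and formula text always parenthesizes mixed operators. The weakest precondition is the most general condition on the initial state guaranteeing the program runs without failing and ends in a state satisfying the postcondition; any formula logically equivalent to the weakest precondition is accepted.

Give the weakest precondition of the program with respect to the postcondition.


Working backward. After the program, the postcondition ¬(2*y - 2 < q - q) must hold; in canonical form it is ¬(2*y < 2).
Before y := 2*v + 1: ¬(4*v < 0)
Before q := q + 2: ¬(4*v < 0)
Answer: WP = ¬(4*v < 0)
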